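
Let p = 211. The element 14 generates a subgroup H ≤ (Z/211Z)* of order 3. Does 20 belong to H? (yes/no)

no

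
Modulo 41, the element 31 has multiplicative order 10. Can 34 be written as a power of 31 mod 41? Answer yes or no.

no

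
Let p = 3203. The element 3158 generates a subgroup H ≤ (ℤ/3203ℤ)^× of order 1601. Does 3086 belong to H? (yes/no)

3086 ∈ ⟨3158⟩ iff 3086^1601 ≡ 1 (mod 3203), since |⟨3158⟩| = 1601.
3086^1601 mod 3203 = 1.
Since 1 = 1, 3086 lies in the subgroup.

yes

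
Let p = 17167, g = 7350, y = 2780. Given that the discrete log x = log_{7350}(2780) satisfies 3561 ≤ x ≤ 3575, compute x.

Compute 7350^3561 mod 17167 = 13237, then multiply by 7350 repeatedly:
  7350^3561=13237  7350^3562=6561  7350^3563=1247  7350^3564=15439  7350^3565=2780
Found 2780 at exponent 3565.

3565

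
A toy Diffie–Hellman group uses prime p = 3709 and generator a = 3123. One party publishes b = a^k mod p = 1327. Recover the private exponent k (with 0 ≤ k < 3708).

Baby-step giant-step with m = ceil(sqrt(3708)) = 61.
Baby table (3123^j mod 3709 for j=0..60):
  0:1  1:3123  2:2168  3:1739  4:921  5:1808  6:1286  7:3040
  8:2589  9:3536  10:1235  11:3254  12:3291  13:154  14:2481  15:62
  16:758  17:892  18:257  19:1467  20:826  21:1843  22:3030  23:1031
  24:401  25:2390  26:1462  27:47  28:2130  29:1753  30:135  31:2488
  32:3378  33:1098  34:1938  35:2995  36:2996  37:2410  38:869  39:2608
  40:3529  41:1628  42:2914  43:2245  44:1125  45:952  46:2187  47:1732
  48:1314  49:1468  50:240  51:302  52:1060  53:1952  54:2209  55:3676
  56:793  57:2636  58:1957  59:2988  60:3389
Giant step factor: 3123^(-61) ≡ 611 (mod 3709).
Scan 1327·611^i mod 3709 for i = 0, 1, …:
  i=0: 1327   i=1: 2235   i=2: 673   i=3: 3213
  i=4: 1082   i=5: 900   i=6: 968   i=7: 1717
  i=8: 3149   i=9: 2777     …   i=43: 2161
  i=44: 3676
Match at i=44, j=55: k = 44·61 + 55 = 2739.

2739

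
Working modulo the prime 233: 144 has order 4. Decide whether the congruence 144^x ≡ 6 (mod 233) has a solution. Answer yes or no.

6 ∈ ⟨144⟩ iff 6^4 ≡ 1 (mod 233), since |⟨144⟩| = 4.
6^4 mod 233 = 131.
Since 131 ≠ 1, 6 does not lie in the subgroup.

no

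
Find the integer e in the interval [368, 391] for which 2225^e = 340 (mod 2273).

382

Compute 2225^368 mod 2273 = 558, then multiply by 2225 repeatedly:
  2225^368=558  2225^369=492  2225^370=1387  2225^371=1614  2225^372=2083
  2225^373=28  2225^374=929  2225^375=868  2225^376=1523  2225^377=1905
  2225^378=1753  2225^379=2230  2225^380=2064  2225^381=940  2225^382=340
Found 340 at exponent 382.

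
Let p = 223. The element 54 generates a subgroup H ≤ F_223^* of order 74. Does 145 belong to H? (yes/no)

no

145 ∈ ⟨54⟩ iff 145^74 ≡ 1 (mod 223), since |⟨54⟩| = 74.
145^74 mod 223 = 183.
Since 183 ≠ 1, 145 does not lie in the subgroup.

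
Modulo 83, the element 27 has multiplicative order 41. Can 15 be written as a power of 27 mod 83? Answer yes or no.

no

15 ∈ ⟨27⟩ iff 15^41 ≡ 1 (mod 83), since |⟨27⟩| = 41.
15^41 mod 83 = 82.
Since 82 ≠ 1, 15 does not lie in the subgroup.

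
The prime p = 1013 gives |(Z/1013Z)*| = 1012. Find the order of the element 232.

The order of 232 must divide p − 1 = 1012 = 2^2 · 11 · 23.
Divisors: 1, 2, 4, 11, 22, 23, 44, 46, 92, 253, 506, 1012.
Check each in increasing order: 232^1 ≡ 232;  232^2 ≡ 135;  232^4 ≡ 1004;  232^11 ≡ 368;  232^22 ≡ 695;  232^23 ≡ 173;  232^44 ≡ 837;  232^46 ≡ 552;  232^92 ≡ 804;  232^253 ≡ 1012;  232^506 ≡ 1.
Smallest exponent giving 1 is 506.

506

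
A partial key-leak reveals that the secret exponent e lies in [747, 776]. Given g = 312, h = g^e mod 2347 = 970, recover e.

765

Compute 312^747 mod 2347 = 2093, then multiply by 312 repeatedly:
  312^747=2093  312^748=550  312^749=269  312^750=1783  312^751=57
  312^752=1355  312^753=300  312^754=2067  312^755=1826  312^756=1738
  312^757=99  312^758=377  312^759=274  312^760=996  312^761=948
  312^762=54  312^763=419  312^764=1643  312^765=970
Found 970 at exponent 765.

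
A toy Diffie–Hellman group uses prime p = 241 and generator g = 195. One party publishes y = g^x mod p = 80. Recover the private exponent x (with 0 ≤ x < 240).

94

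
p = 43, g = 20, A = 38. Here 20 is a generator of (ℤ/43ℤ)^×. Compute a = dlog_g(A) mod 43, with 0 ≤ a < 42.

16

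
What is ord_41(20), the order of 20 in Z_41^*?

The order of 20 must divide p − 1 = 40 = 2^3 · 5.
Divisors: 1, 2, 4, 5, 8, 10, 20, 40.
Check each in increasing order: 20^1 ≡ 20;  20^2 ≡ 31;  20^4 ≡ 18;  20^5 ≡ 32;  20^8 ≡ 37;  20^10 ≡ 40;  20^20 ≡ 1.
Smallest exponent giving 1 is 20.

20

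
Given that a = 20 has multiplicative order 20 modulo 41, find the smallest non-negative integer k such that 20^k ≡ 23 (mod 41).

14

Successive powers of 20 modulo 41:
  20^0=1  20^1=20  20^2=31  20^3=5  20^4=18  20^5=32
  20^6=25  20^7=8  20^8=37  20^9=2  20^10=40  20^11=21
  20^12=10  20^13=36  20^14=23
So 20^14 ≡ 23 (mod 41), giving k = 14.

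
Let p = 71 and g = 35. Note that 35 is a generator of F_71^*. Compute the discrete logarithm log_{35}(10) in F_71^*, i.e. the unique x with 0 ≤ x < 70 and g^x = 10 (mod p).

6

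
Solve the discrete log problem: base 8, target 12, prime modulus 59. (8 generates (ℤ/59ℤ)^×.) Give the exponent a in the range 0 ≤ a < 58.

Baby-step giant-step with m = ceil(sqrt(58)) = 8.
Baby table (8^j mod 59 for j=0..7):
  0:1  1:8  2:5  3:40  4:25  5:23  6:7  7:56
Giant step factor: 8^(-8) ≡ 27 (mod 59).
Scan 12·27^i mod 59 for i = 0, 1, …:
  i=0: 12   i=1: 29   i=2: 16   i=3: 19
  i=4: 41   i=5: 45   i=6: 35   i=7: 1
Match at i=7, j=0: a = 7·8 + 0 = 56.

56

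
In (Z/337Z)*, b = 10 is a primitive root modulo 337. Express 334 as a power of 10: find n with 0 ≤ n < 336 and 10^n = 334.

146

Baby-step giant-step with m = ceil(sqrt(336)) = 19.
Baby table (10^j mod 337 for j=0..18):
  0:1  1:10  2:100  3:326  4:227  5:248  6:121  7:199
  8:305  9:17  10:170  11:15  12:150  13:152  14:172  15:35
  16:13  17:130  18:289
Giant step factor: 10^(-19) ≡ 304 (mod 337).
Scan 334·304^i mod 337 for i = 0, 1, …:
  i=0: 334   i=1: 99   i=2: 103   i=3: 308
  i=4: 283   i=5: 97   i=6: 169   i=7: 152
Match at i=7, j=13: n = 7·19 + 13 = 146.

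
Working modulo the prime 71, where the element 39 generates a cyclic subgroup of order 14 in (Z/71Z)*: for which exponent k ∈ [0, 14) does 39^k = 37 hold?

10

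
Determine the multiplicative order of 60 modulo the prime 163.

The order of 60 must divide p − 1 = 162 = 2 · 3^4.
Divisors: 1, 2, 3, 6, 9, 18, 27, 54, 81, 162.
Check each in increasing order: 60^1 ≡ 60;  60^2 ≡ 14;  60^3 ≡ 25;  60^6 ≡ 136;  60^9 ≡ 140;  60^18 ≡ 40;  60^27 ≡ 58;  60^54 ≡ 104;  60^81 ≡ 1.
Smallest exponent giving 1 is 81.

81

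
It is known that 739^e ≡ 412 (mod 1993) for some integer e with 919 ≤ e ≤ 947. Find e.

930

Compute 739^919 mod 1993 = 1157, then multiply by 739 repeatedly:
  739^919=1157  739^920=26  739^921=1277  739^922=1014  739^923=1971
  739^924=1679  739^925=1135  739^926=1705  739^927=419  739^928=726
  739^929=397  739^930=412
Found 412 at exponent 930.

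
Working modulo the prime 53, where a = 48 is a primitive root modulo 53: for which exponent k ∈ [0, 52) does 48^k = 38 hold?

34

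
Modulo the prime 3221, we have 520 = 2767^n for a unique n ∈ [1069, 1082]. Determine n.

Compute 2767^1069 mod 3221 = 2089, then multiply by 2767 repeatedly:
  2767^1069=2089  2767^1070=1789  2767^1071=2707  2767^1072=1444  2767^1073=1508
  2767^1074=1441  2767^1075=2870  2767^1076=1525  2767^1077=165  2767^1078=2394
  2767^1079=1822  2767^1080=609  2767^1081=520
Found 520 at exponent 1081.

1081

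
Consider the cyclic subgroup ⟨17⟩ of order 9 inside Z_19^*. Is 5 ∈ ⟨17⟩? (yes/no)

5 ∈ ⟨17⟩ iff 5^9 ≡ 1 (mod 19), since |⟨17⟩| = 9.
5^9 mod 19 = 1.
Since 1 = 1, 5 lies in the subgroup.

yes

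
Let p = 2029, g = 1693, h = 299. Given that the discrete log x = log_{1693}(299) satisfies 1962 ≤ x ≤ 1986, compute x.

1983

Compute 1693^1962 mod 2029 = 1908, then multiply by 1693 repeatedly:
  1693^1962=1908  1693^1963=76  1693^1964=841  1693^1965=1484  1693^1966=510
  1693^1967=1105  1693^1968=27  1693^1969=1073  1693^1970=634  1693^1971=21
  1693^1972=1060  1693^1973=944  1693^1974=1369  1693^1975=599  1693^1976=1636
  1693^1977=163  1693^1978=15  1693^1979=1047  1693^1980=1254  1693^1981=688
  1693^1982=138  1693^1983=299
Found 299 at exponent 1983.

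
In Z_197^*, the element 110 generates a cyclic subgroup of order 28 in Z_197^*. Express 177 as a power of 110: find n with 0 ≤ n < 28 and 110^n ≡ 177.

23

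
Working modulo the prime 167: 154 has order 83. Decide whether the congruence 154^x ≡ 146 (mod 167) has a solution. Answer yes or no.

no

146 ∈ ⟨154⟩ iff 146^83 ≡ 1 (mod 167), since |⟨154⟩| = 83.
146^83 mod 167 = 166.
Since 166 ≠ 1, 146 does not lie in the subgroup.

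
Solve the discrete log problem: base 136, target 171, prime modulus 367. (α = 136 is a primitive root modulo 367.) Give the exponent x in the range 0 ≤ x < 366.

203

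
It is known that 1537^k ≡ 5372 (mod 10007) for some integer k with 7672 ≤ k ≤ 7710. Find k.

7709

Compute 1537^7672 mod 10007 = 8567, then multiply by 1537 repeatedly:
  1537^7672=8567  1537^7673=8274  1537^7674=8248  1537^7675=8314  1537^7676=9686
  1537^7677=6973  1537^7678=4  1537^7679=6148  1537^7680=2868  1537^7681=5036
  1537^7682=4921  1537^7683=8292  1537^7684=5893  1537^7685=1206  1537^7686=2327
  1537^7687=4100  1537^7688=7297  1537^7689=7649  1537^7690=8295  1537^7691=497
  1537^7692=3357  1537^7693=6104  1537^7694=5289  1537^7695=3509  1537^7696=9567
  1537^7697=4196  1537^7698=4744  1537^7699=6432  1537^7700=9075  1537^7701=8524
  1537^7702=2225  1537^7703=7438  1537^7704=4212  1537^7705=9322  1537^7706=7897
  1537^7707=9205  1537^7708=8194  1537^7709=5372
Found 5372 at exponent 7709.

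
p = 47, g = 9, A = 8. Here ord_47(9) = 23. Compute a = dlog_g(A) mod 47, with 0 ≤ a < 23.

14

Successive powers of 9 modulo 47:
  9^0=1  9^1=9  9^2=34  9^3=24  9^4=28  9^5=17
  9^6=12  9^7=14  9^8=32  9^9=6  9^10=7  9^11=16
  9^12=3  9^13=27  9^14=8
So 9^14 ≡ 8 (mod 47), giving a = 14.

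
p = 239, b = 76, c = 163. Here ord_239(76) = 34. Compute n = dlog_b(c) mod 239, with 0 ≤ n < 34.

Successive powers of 76 modulo 239:
  76^0=1  76^1=76  76^2=40  76^3=172  76^4=166  76^5=188
  76^6=187  76^7=111  76^8=71  76^9=138  76^10=211  76^11=23
  76^12=75  76^13=203  76^14=132  76^15=233  76^16=22  76^17=238
  76^18=163
So 76^18 ≡ 163 (mod 239), giving n = 18.

18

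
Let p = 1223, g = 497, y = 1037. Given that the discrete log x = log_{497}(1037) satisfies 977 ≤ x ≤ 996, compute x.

Compute 497^977 mod 1223 = 349, then multiply by 497 repeatedly:
  497^977=349  497^978=1010  497^979=540  497^980=543  497^981=811
  497^982=700  497^983=568  497^984=1006  497^985=998  497^986=691
  497^987=987  497^988=116  497^989=171  497^990=600  497^991=1011
  497^992=1037
Found 1037 at exponent 992.

992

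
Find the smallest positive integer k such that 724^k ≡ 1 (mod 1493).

746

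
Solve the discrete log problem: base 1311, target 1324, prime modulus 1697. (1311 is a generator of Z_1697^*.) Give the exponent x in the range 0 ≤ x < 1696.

1227

Baby-step giant-step with m = ceil(sqrt(1696)) = 42.
Baby table (1311^j mod 1697 for j=0..41):
  0:1  1:1311  2:1357  3:571  4:204  5:1015  6:217  7:1088
  8:888  9:26  10:146  11:1342  12:1270  13:213  14:935  15:551
  16:1136  17:1027  18:676  19:402  20:952  21:777  22:447  23:552
  24:750  25:687  26:1247  27:606  28:270  29:994  30:1535  31:1440
  32:776  33:833  34:892  35:179  36:483  37:232  38:389  39:879
  40:106  41:1509
Giant step factor: 1311^(-42) ≡ 1158 (mod 1697).
Scan 1324·1158^i mod 1697 for i = 0, 1, …:
  i=0: 1324   i=1: 801   i=2: 996   i=3: 1105
  i=4: 52   i=5: 821   i=6: 398   i=7: 997
  i=8: 566   i=9: 386     …   i=28: 1401
  i=29: 26
Match at i=29, j=9: x = 29·42 + 9 = 1227.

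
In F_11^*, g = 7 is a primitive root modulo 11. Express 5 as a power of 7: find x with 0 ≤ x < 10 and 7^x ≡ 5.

2

Successive powers of 7 modulo 11:
  7^0=1  7^1=7  7^2=5
So 7^2 ≡ 5 (mod 11), giving x = 2.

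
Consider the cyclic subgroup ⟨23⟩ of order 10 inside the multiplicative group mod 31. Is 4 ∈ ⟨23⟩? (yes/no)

yes

4 ∈ ⟨23⟩ iff 4^10 ≡ 1 (mod 31), since |⟨23⟩| = 10.
4^10 mod 31 = 1.
Since 1 = 1, 4 lies in the subgroup.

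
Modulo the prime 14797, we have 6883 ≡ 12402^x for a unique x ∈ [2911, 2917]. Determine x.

Compute 12402^2911 mod 14797 = 6883, then multiply by 12402 repeatedly:
  12402^2911=6883
Found 6883 at exponent 2911.

2911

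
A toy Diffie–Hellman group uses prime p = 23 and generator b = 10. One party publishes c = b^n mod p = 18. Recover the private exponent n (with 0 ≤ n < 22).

4

Successive powers of 10 modulo 23:
  10^0=1  10^1=10  10^2=8  10^3=11  10^4=18
So 10^4 ≡ 18 (mod 23), giving n = 4.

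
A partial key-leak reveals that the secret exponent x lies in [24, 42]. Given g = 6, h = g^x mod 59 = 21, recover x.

Compute 6^24 mod 59 = 5, then multiply by 6 repeatedly:
  6^24=5  6^25=30  6^26=3  6^27=18  6^28=49
  6^29=58  6^30=53  6^31=23  6^32=20  6^33=2
  6^34=12  6^35=13  6^36=19  6^37=55  6^38=35
  6^39=33  6^40=21
Found 21 at exponent 40.

40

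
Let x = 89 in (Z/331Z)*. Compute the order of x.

33

The order of 89 must divide p − 1 = 330 = 2 · 3 · 5 · 11.
Divisors: 1, 2, 3, 5, 6, 10, 11, 15, 22, 30, 33, 55, 66, 110, 165, 330.
Check each in increasing order: 89^1 ≡ 89;  89^2 ≡ 308;  89^3 ≡ 270;  89^5 ≡ 79;  89^6 ≡ 80;  89^10 ≡ 283;  89^11 ≡ 31;  89^15 ≡ 180;  89^22 ≡ 299;  89^30 ≡ 293;  89^33 ≡ 1.
Smallest exponent giving 1 is 33.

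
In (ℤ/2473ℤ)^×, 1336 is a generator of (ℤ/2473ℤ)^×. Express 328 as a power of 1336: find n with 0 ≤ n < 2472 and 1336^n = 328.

2087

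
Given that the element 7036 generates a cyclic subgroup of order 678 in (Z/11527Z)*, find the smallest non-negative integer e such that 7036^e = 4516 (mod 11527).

608

Baby-step giant-step with m = ceil(sqrt(678)) = 27.
Baby table (7036^j mod 11527 for j=0..26):
  0:1  1:7036  2:8358  3:7661  4:2544  5:9680  6:6964  7:8954
  8:5289  9:4248  10:10944  11:1624  12:3207  13:6113  14:3831  15:4790
  16:9019  17:1549  18:5749  19:1721  20:5606  21:9949  22:9220  23:9491
  24:2765  25:8491  26:9762
Giant step factor: 7036^(-27) ≡ 8710 (mod 11527).
Scan 4516·8710^i mod 11527 for i = 0, 1, …:
  i=0: 4516   i=1: 4236   i=2: 9160   i=3: 5233
  i=4: 1672   i=5: 4519   i=6: 7312   i=7: 845
  i=8: 5724   i=9: 1765     …   i=21: 6468
  i=22: 3831
Match at i=22, j=14: e = 22·27 + 14 = 608.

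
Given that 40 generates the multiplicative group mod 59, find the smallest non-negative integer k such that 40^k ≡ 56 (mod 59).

41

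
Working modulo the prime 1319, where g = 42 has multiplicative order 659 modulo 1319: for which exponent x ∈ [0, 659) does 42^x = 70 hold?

433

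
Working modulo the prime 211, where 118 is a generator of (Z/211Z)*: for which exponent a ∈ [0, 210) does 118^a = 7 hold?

Baby-step giant-step with m = ceil(sqrt(210)) = 15.
Baby table (118^j mod 211 for j=0..14):
  0:1  1:118  2:209  3:186  4:4  5:50  6:203  7:111
  8:16  9:200  10:179  11:22  12:64  13:167  14:83
Giant step factor: 118^(-15) ≡ 12 (mod 211).
Scan 7·12^i mod 211 for i = 0, 1, …:
  i=0: 7   i=1: 84   i=2: 164   i=3: 69
  i=4: 195   i=5: 19   i=6: 17   i=7: 204
  i=8: 127   i=9: 47   i=10: 142   i=11: 16
Match at i=11, j=8: a = 11·15 + 8 = 173.

173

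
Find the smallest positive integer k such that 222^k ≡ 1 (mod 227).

The order of 222 must divide p − 1 = 226 = 2 · 113.
Divisors: 1, 2, 113, 226.
Check each in increasing order: 222^1 ≡ 222;  222^2 ≡ 25;  222^113 ≡ 1.
Smallest exponent giving 1 is 113.

113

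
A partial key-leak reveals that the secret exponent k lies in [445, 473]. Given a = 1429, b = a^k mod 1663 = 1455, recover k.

447

Compute 1429^445 mod 1663 = 1205, then multiply by 1429 repeatedly:
  1429^445=1205  1429^446=740  1429^447=1455
Found 1455 at exponent 447.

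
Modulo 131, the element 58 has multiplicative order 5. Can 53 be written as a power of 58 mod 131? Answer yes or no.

yes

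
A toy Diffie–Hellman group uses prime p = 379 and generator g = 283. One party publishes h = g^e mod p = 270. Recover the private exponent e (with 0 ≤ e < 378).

334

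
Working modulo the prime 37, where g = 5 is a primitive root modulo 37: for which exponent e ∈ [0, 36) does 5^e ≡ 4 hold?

Successive powers of 5 modulo 37:
  5^0=1  5^1=5  5^2=25  5^3=14  5^4=33  5^5=17
  5^6=11  5^7=18  5^8=16  5^9=6  5^10=30  5^11=2
  5^12=10  5^13=13  5^14=28  5^15=29  5^16=34  5^17=22
  5^18=36  5^19=32  5^20=12  5^21=23  5^22=4
So 5^22 ≡ 4 (mod 37), giving e = 22.

22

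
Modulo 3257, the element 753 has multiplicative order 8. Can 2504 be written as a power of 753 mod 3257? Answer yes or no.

yes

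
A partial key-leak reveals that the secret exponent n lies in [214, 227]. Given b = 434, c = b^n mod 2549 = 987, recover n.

Compute 434^214 mod 2549 = 1844, then multiply by 434 repeatedly:
  434^214=1844  434^215=2459  434^216=1724  434^217=1359  434^218=987
Found 987 at exponent 218.

218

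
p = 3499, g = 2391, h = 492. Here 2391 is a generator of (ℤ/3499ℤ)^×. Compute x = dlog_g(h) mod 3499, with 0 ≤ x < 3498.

2940

Baby-step giant-step with m = ceil(sqrt(3498)) = 60.
Baby table (2391^j mod 3499 for j=0..59):
  0:1  1:2391  2:3014  3:2033  4:792  5:713  6:770  7:596
  8:943  9:1357  10:1014  11:3166  12:1569  13:551  14:1817  15:2188
  16:503  17:2516  18:975  19:891  20:2989  21:1741  22:2420  23:2373
  24:1964  25:266  26:2687  27:453  28:1932  29:732  30:712  31:1878
  32:1081  33:2409  34:565  35:301  36:2396  37:973  38:3107  39:460
  40:1174  41:836  42:947  43:424  44:2573  45:801  46:1238  47:3403
  48:1398  49:1073  50:776  51:946  52:1532  53:3058  54:2267  55:446
  56:2690  57:628  58:477  59:3332
Giant step factor: 2391^(-60) ≡ 1592 (mod 3499).
Scan 492·1592^i mod 3499 for i = 0, 1, …:
  i=0: 492   i=1: 2987   i=2: 163   i=3: 570
  i=4: 1199   i=5: 1853   i=6: 319   i=7: 493
  i=8: 1080   i=9: 1351     …   i=48: 3088
  i=49: 1
Match at i=49, j=0: x = 49·60 + 0 = 2940.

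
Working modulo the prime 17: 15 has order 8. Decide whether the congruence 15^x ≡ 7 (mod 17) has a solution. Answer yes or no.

no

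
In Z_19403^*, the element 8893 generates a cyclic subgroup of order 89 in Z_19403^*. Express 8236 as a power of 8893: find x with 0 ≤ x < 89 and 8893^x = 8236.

Baby-step giant-step with m = ceil(sqrt(89)) = 10.
Baby table (8893^j mod 19403 for j=0..9):
  0:1  1:8893  2:18224  3:12176  4:12428  5:2716  6:16056  7:18734
  8:7304  9:12631
Giant step factor: 8893^(-10) ≡ 12985 (mod 19403).
Scan 8236·12985^i mod 19403 for i = 0, 1, …:
  i=0: 8236   i=1: 14527   i=2: 16532   i=3: 12631
Match at i=3, j=9: x = 3·10 + 9 = 39.

39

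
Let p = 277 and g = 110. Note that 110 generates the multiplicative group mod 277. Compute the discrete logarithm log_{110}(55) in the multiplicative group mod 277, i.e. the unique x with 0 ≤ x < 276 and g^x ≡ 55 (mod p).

244

Baby-step giant-step with m = ceil(sqrt(276)) = 17.
Baby table (110^j mod 277 for j=0..16):
  0:1  1:110  2:189  3:15  4:265  5:65  6:225  7:97
  8:144  9:51  10:70  11:221  12:211  13:219  14:268  15:118
  16:238
Giant step factor: 110^(-17) ≡ 119 (mod 277).
Scan 55·119^i mod 277 for i = 0, 1, …:
  i=0: 55   i=1: 174   i=2: 208   i=3: 99
  i=4: 147   i=5: 42   i=6: 12   i=7: 43
  i=8: 131   i=9: 77     …   i=13: 95
  i=14: 225
Match at i=14, j=6: x = 14·17 + 6 = 244.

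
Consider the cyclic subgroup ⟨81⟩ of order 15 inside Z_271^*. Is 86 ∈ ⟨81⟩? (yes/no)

no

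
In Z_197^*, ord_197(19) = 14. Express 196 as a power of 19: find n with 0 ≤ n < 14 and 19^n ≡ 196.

Successive powers of 19 modulo 197:
  19^0=1  19^1=19  19^2=164  19^3=161  19^4=104  19^5=6
  19^6=114  19^7=196
So 19^7 ≡ 196 (mod 197), giving n = 7.

7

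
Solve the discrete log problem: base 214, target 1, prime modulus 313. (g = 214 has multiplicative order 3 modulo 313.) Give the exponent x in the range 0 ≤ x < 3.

Successive powers of 214 modulo 313:
  214^0=1
So 214^0 ≡ 1 (mod 313), giving x = 0.

0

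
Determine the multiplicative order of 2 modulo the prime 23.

The order of 2 must divide p − 1 = 22 = 2 · 11.
Divisors: 1, 2, 11, 22.
Check each in increasing order: 2^1 ≡ 2;  2^2 ≡ 4;  2^11 ≡ 1.
Smallest exponent giving 1 is 11.

11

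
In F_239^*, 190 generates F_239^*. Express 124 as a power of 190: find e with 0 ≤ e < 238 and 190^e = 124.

Baby-step giant-step with m = ceil(sqrt(238)) = 16.
Baby table (190^j mod 239 for j=0..15):
  0:1  1:190  2:11  3:178  4:121  5:46  6:136  7:28
  8:62  9:69  10:204  11:42  12:93  13:223  14:67  15:63
Giant step factor: 190^(-16) ≡ 12 (mod 239).
Scan 124·12^i mod 239 for i = 0, 1, …:
  i=0: 124   i=1: 54   i=2: 170   i=3: 128
  i=4: 102   i=5: 29   i=6: 109   i=7: 113
  i=8: 161   i=9: 20   i=10: 1
Match at i=10, j=0: e = 10·16 + 0 = 160.

160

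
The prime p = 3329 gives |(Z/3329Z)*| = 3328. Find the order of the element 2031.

3328

The order of 2031 must divide p − 1 = 3328 = 2^8 · 13.
Divisors: 1, 2, 4, 8, 13, 16, 26, 32, 52, 64, 104, 128, 208, 256, 416, 832, 1664, 3328.
Check each in increasing order: 2031^1 ≡ 2031;  2031^2 ≡ 330;  2031^4 ≡ 2372;  2031^8 ≡ 374;  2031^13 ≡ 2298;  2031^16 ≡ 58;  2031^26 ≡ 1010;  2031^32 ≡ 35;  2031^52 ≡ 1426;  2031^64 ≡ 1225;  2031^104 ≡ 2786;  2031^128 ≡ 2575;  2031^208 ≡ 1897;  2031^256 ≡ 2586;  2031^416 ≡ 3289;  2031^832 ≡ 1600;  2031^1664 ≡ 3328;  2031^3328 ≡ 1.
Smallest exponent giving 1 is 3328.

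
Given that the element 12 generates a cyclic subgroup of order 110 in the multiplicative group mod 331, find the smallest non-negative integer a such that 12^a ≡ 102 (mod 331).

Baby-step giant-step with m = ceil(sqrt(110)) = 11.
Baby table (12^j mod 331 for j=0..10):
  0:1  1:12  2:144  3:73  4:214  5:251  6:33  7:65
  8:118  9:92  10:111
Giant step factor: 12^(-11) ≡ 207 (mod 331).
Scan 102·207^i mod 331 for i = 0, 1, …:
  i=0: 102   i=1: 261   i=2: 74   i=3: 92
Match at i=3, j=9: a = 3·11 + 9 = 42.

42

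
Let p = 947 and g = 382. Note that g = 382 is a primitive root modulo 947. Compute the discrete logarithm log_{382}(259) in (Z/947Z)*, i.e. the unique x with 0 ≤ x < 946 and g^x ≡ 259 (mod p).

Baby-step giant-step with m = ceil(sqrt(946)) = 31.
Baby table (382^j mod 947 for j=0..30):
  0:1  1:382  2:86  3:654  4:767  5:371  6:619  7:655
  8:202  9:457  10:326  11:475  12:573  13:129  14:34  15:677
  16:83  17:455  18:509  19:303  20:212  21:489  22:239  23:386
  24:667  25:51  26:542  27:598  28:209  29:290  30:928
Giant step factor: 382^(-31) ≡ 271 (mod 947).
Scan 259·271^i mod 947 for i = 0, 1, …:
  i=0: 259   i=1: 111   i=2: 724   i=3: 175
  i=4: 75   i=5: 438   i=6: 323   i=7: 409
  i=8: 40   i=9: 423     …   i=19: 2
  i=20: 542
Match at i=20, j=26: x = 20·31 + 26 = 646.

646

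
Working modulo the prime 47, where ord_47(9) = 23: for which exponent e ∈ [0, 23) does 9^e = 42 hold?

19

Successive powers of 9 modulo 47:
  9^0=1  9^1=9  9^2=34  9^3=24  9^4=28  9^5=17
  9^6=12  9^7=14  9^8=32  9^9=6  9^10=7  9^11=16
  9^12=3  9^13=27  9^14=8  9^15=25  9^16=37  9^17=4
  9^18=36  9^19=42
So 9^19 ≡ 42 (mod 47), giving e = 19.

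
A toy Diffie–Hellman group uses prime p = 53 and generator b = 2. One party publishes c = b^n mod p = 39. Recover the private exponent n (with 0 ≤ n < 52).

41

Baby-step giant-step with m = ceil(sqrt(52)) = 8.
Baby table (2^j mod 53 for j=0..7):
  0:1  1:2  2:4  3:8  4:16  5:32  6:11  7:22
Giant step factor: 2^(-8) ≡ 47 (mod 53).
Scan 39·47^i mod 53 for i = 0, 1, …:
  i=0: 39   i=1: 31   i=2: 26   i=3: 3
  i=4: 35   i=5: 2
Match at i=5, j=1: n = 5·8 + 1 = 41.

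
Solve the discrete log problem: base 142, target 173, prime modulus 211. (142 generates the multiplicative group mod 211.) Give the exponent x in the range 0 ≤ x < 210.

Baby-step giant-step with m = ceil(sqrt(210)) = 15.
Baby table (142^j mod 211 for j=0..14):
  0:1  1:142  2:119  3:18  4:24  5:32  6:113  7:10
  8:154  9:135  10:180  11:29  12:109  13:75  14:100
Giant step factor: 142^(-15) ≡ 67 (mod 211).
Scan 173·67^i mod 211 for i = 0, 1, …:
  i=0: 173   i=1: 197   i=2: 117   i=3: 32
Match at i=3, j=5: x = 3·15 + 5 = 50.

50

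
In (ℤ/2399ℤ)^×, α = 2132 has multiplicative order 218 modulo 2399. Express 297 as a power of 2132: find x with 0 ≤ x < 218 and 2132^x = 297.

59

Baby-step giant-step with m = ceil(sqrt(218)) = 15.
Baby table (2132^j mod 2399 for j=0..14):
  0:1  1:2132  2:1718  3:1902  4:754  5:198  6:2311  7:1905
  8:2352  9:554  10:820  11:1768  12:547  13:290  14:1737
Giant step factor: 2132^(-15) ≡ 2110 (mod 2399).
Scan 297·2110^i mod 2399 for i = 0, 1, …:
  i=0: 297   i=1: 531   i=2: 77   i=3: 1737
Match at i=3, j=14: x = 3·15 + 14 = 59.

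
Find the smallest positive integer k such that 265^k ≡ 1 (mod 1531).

765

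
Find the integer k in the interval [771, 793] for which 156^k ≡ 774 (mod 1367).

792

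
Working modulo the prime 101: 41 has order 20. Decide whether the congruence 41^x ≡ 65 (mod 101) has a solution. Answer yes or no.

yes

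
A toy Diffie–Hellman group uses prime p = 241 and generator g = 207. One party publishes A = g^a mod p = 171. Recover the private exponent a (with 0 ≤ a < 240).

29

Successive powers of 207 modulo 241:
  207^0=1  207^1=207  207^2=192  207^3=220  207^4=232  207^5=65
  207^6=200  207^7=189  207^8=81  207^9=138  207^10=128  207^11=227
  207^12=235  207^13=204  207^14=53  207^15=126  207^16=54  207^17=92
  207^18=5  207^19=71  207^20=237  207^21=136  207^22=196  207^23=84
  207^24=36  207^25=222  207^26=164  207^27=208  207^28=158  207^29=171
So 207^29 ≡ 171 (mod 241), giving a = 29.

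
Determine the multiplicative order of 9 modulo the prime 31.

15

The order of 9 must divide p − 1 = 30 = 2 · 3 · 5.
Divisors: 1, 2, 3, 5, 6, 10, 15, 30.
Check each in increasing order: 9^1 ≡ 9;  9^2 ≡ 19;  9^3 ≡ 16;  9^5 ≡ 25;  9^6 ≡ 8;  9^10 ≡ 5;  9^15 ≡ 1.
Smallest exponent giving 1 is 15.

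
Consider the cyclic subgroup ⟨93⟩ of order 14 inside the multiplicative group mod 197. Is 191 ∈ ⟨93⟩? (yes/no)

yes

⟨93⟩ has order 14; its elements mod 197 are {1, 6, 19, 33, 36, 83, 93, 104, 114, 161, 164, 178, 191, 196}.
191 is in this set.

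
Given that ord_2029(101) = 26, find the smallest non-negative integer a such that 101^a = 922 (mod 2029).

17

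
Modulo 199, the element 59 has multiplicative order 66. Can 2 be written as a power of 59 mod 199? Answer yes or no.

2 ∈ ⟨59⟩ iff 2^66 ≡ 1 (mod 199), since |⟨59⟩| = 66.
2^66 mod 199 = 106.
Since 106 ≠ 1, 2 does not lie in the subgroup.

no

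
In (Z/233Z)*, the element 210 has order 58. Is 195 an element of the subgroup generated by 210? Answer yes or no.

195 ∈ ⟨210⟩ iff 195^58 ≡ 1 (mod 233), since |⟨210⟩| = 58.
195^58 mod 233 = 1.
Since 1 = 1, 195 lies in the subgroup.

yes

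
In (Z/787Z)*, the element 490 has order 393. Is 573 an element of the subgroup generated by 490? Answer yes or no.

573 ∈ ⟨490⟩ iff 573^393 ≡ 1 (mod 787), since |⟨490⟩| = 393.
573^393 mod 787 = 1.
Since 1 = 1, 573 lies in the subgroup.

yes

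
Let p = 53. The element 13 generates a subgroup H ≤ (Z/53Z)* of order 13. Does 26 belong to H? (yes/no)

no

26 ∈ ⟨13⟩ iff 26^13 ≡ 1 (mod 53), since |⟨13⟩| = 13.
26^13 mod 53 = 30.
Since 30 ≠ 1, 26 does not lie in the subgroup.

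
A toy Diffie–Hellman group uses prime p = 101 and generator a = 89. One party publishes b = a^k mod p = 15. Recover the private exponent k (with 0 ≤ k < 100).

33

Baby-step giant-step with m = ceil(sqrt(100)) = 10.
Baby table (89^j mod 101 for j=0..9):
  0:1  1:89  2:43  3:90  4:31  5:32  6:20  7:63
  8:52  9:83
Giant step factor: 89^(-10) ≡ 65 (mod 101).
Scan 15·65^i mod 101 for i = 0, 1, …:
  i=0: 15   i=1: 66   i=2: 48   i=3: 90
Match at i=3, j=3: k = 3·10 + 3 = 33.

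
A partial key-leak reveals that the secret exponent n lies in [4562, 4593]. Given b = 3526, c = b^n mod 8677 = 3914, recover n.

4572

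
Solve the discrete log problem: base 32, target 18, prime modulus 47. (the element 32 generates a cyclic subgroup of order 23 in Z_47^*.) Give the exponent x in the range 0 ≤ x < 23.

17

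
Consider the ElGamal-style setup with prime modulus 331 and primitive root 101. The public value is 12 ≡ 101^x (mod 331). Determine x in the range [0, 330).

279

Baby-step giant-step with m = ceil(sqrt(330)) = 19.
Baby table (101^j mod 331 for j=0..18):
  0:1  1:101  2:271  3:229  4:290  5:162  6:143  7:210
  8:26  9:309  10:95  11:327  12:258  13:240  14:77  15:164
  16:14  17:90  18:153
Giant step factor: 101^(-19) ≡ 35 (mod 331).
Scan 12·35^i mod 331 for i = 0, 1, …:
  i=0: 12   i=1: 89   i=2: 136   i=3: 126
  i=4: 107   i=5: 104   i=6: 330   i=7: 296
  i=8: 99   i=9: 155     …   i=13: 196
  i=14: 240
Match at i=14, j=13: x = 14·19 + 13 = 279.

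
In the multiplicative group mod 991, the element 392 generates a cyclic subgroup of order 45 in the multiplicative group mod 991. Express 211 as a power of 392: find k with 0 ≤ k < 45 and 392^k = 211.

32

Baby-step giant-step with m = ceil(sqrt(45)) = 7.
Baby table (392^j mod 991 for j=0..6):
  0:1  1:392  2:59  3:335  4:508  5:936  6:242
Giant step factor: 392^(-7) ≡ 521 (mod 991).
Scan 211·521^i mod 991 for i = 0, 1, …:
  i=0: 211   i=1: 921   i=2: 197   i=3: 564
  i=4: 508
Match at i=4, j=4: k = 4·7 + 4 = 32.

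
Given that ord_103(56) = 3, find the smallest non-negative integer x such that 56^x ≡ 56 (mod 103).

Successive powers of 56 modulo 103:
  56^0=1  56^1=56
So 56^1 ≡ 56 (mod 103), giving x = 1.

1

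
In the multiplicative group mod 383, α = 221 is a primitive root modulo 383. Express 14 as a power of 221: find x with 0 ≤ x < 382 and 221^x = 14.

308

Baby-step giant-step with m = ceil(sqrt(382)) = 20.
Baby table (221^j mod 383 for j=0..19):
  0:1  1:221  2:200  3:155  4:168  5:360  6:279  7:379
  8:265  9:349  10:146  11:94  12:92  13:33  14:16  15:89
  16:136  17:182  18:7  19:15
Giant step factor: 221^(-20) ≡ 206 (mod 383).
Scan 14·206^i mod 383 for i = 0, 1, …:
  i=0: 14   i=1: 203   i=2: 71   i=3: 72
  i=4: 278   i=5: 201   i=6: 42   i=7: 226
  i=8: 213   i=9: 216     …   i=14: 256
  i=15: 265
Match at i=15, j=8: x = 15·20 + 8 = 308.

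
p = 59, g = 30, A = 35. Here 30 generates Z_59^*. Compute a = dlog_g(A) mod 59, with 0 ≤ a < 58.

34

Baby-step giant-step with m = ceil(sqrt(58)) = 8.
Baby table (30^j mod 59 for j=0..7):
  0:1  1:30  2:15  3:37  4:48  5:24  6:12  7:6
Giant step factor: 30^(-8) ≡ 20 (mod 59).
Scan 35·20^i mod 59 for i = 0, 1, …:
  i=0: 35   i=1: 51   i=2: 17   i=3: 45
  i=4: 15
Match at i=4, j=2: a = 4·8 + 2 = 34.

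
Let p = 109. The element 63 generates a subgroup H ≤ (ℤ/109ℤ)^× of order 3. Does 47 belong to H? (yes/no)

⟨63⟩ has order 3; its elements mod 109 are {1, 45, 63}.
47 is not in this set.

no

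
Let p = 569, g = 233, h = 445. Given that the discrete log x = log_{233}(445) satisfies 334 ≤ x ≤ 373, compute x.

Compute 233^334 mod 569 = 140, then multiply by 233 repeatedly:
  233^334=140  233^335=187  233^336=327  233^337=514  233^338=272
  233^339=217  233^340=489  233^341=137  233^342=57  233^343=194
  233^344=251  233^345=445
Found 445 at exponent 345.

345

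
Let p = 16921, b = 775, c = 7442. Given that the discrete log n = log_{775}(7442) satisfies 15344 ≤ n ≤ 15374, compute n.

Compute 775^15344 mod 16921 = 13559, then multiply by 775 repeatedly:
  775^15344=13559  775^15345=284  775^15346=127  775^15347=13820  775^15348=16428
  775^15349=7108  775^15350=9375  775^15351=6516  775^15352=7442
Found 7442 at exponent 15352.

15352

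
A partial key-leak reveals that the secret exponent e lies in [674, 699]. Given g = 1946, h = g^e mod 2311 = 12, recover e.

685

Compute 1946^674 mod 2311 = 1171, then multiply by 1946 repeatedly:
  1946^674=1171  1946^675=120  1946^676=109  1946^677=1813  1946^678=1512
  1946^679=449  1946^680=196  1946^681=101  1946^682=111  1946^683=1083
  1946^684=2197  1946^685=12
Found 12 at exponent 685.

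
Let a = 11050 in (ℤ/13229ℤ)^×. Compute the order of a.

The order of 11050 must divide p − 1 = 13228 = 2^2 · 3307.
Divisors: 1, 2, 4, 3307, 6614, 13228.
Check each in increasing order: 11050^1 ≡ 11050;  11050^2 ≡ 12059;  11050^4 ≡ 6313;  11050^3307 ≡ 6557;  11050^6614 ≡ 13228;  11050^13228 ≡ 1.
Smallest exponent giving 1 is 13228.

13228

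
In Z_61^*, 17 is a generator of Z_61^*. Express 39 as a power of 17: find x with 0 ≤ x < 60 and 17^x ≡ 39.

38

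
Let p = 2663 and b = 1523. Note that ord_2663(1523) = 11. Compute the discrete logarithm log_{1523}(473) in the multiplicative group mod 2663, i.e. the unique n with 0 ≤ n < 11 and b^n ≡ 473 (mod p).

4

Successive powers of 1523 modulo 2663:
  1523^0=1  1523^1=1523  1523^2=56  1523^3=72  1523^4=473
So 1523^4 ≡ 473 (mod 2663), giving n = 4.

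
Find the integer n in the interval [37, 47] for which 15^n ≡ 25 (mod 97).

46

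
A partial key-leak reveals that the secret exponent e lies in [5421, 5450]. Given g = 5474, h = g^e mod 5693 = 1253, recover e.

Compute 5474^5421 mod 5693 = 1433, then multiply by 5474 repeatedly:
  5474^5421=1433  5474^5422=4981  5474^5423=2217  5474^5424=4075  5474^5425=1376
  5474^5426=385  5474^5427=1080  5474^5428=2586  5474^5429=2966  5474^5430=5141
  5474^5431=1335  5474^5432=3671  5474^5433=4457  5474^5434=3113  5474^5435=1413
  5474^5436=3668  5474^5437=5114  5474^5438=1555  5474^5439=1035  5474^5440=1055
  5474^5441=2368  5474^5442=5164  5474^5443=1991  5474^5444=2332  5474^5445=1662
  5474^5446=374  5474^5447=3489  5474^5448=4464  5474^5449=1580  5474^5450=1253
Found 1253 at exponent 5450.

5450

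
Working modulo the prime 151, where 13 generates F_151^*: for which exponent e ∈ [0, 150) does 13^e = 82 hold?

Baby-step giant-step with m = ceil(sqrt(150)) = 13.
Baby table (13^j mod 151 for j=0..12):
  0:1  1:13  2:18  3:83  4:22  5:135  6:94  7:14
  8:31  9:101  10:105  11:6  12:78
Giant step factor: 13^(-13) ≡ 7 (mod 151).
Scan 82·7^i mod 151 for i = 0, 1, …:
  i=0: 82   i=1: 121   i=2: 92   i=3: 40
  i=4: 129   i=5: 148   i=6: 130   i=7: 4
  i=8: 28   i=9: 45   i=10: 13
Match at i=10, j=1: e = 10·13 + 1 = 131.

131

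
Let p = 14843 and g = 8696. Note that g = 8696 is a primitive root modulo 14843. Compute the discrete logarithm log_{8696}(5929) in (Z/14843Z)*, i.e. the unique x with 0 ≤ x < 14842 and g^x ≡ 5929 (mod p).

9012

Baby-step giant-step with m = ceil(sqrt(14842)) = 122.
Baby table (8696^j mod 14843 for j=0..121):
  0:1  1:8696  2:10174  3:8824  4:10037  5:4912  6:11441  7:13150
  8:1928  9:8141  10:7869  11:2594  12:10907  13:502  14:1550  15:1356
  16:6434  17:6797  18:1886  19:13984  20:11008  21:3061  22:4957  23:2000
  24:10847  25:13090  26:14516  27:6264  28:12777  29:8937  30:13047  31:11663
  32:14072  33:4420  34:7793  35:9633  36:9519  37:12656  38:10574  39:13962
  40:12655  41:1878  42:3788  43:3831  44:6684  45:13719  46:7233  47:8377
  48:11791  49:13935  50:508  51:9197  52:3028  53:6  54:7647  55:1672
  56:8415  57:850  58:14629  59:9274  60:4685  61:11568  62:4317  63:2685
  64:721  65:6070  66:3012  67:9300  68:8136  69:8918  70:11096  71:11316
  72:9689  73:6676  74:3523  75:56  76:12000  77:5710  78:4325  79:12881
  80:7898  81:2447  82:9093  83:4067  84:10606  85:10217  86:11677  87:2229
  88:13269  89:12585  90:1721  91:4072  92:9557  93:1715  94:11268  95:7885
  96:8143  97:10418  98:8099  99:13712  100:5733  101:11374  102:9395  103:3048
  104:10653  105:3325  106:36  107:1353  108:10032  109:5961  110:5100  111:13559
  112:11115  113:13267  114:10036  115:11059  116:1267  117:4326  118:6734  119:3229
  120:11271  121:4287
Giant step factor: 8696^(-122) ≡ 5556 (mod 14843).
Scan 5929·5556^i mod 14843 for i = 0, 1, …:
  i=0: 5929   i=1: 4907   i=2: 11544   i=3: 1861
  i=4: 8988   i=5: 5476   i=6: 11349   i=7: 1980
  i=8: 2217   i=9: 12805     …   i=72: 11541
  i=73: 36
Match at i=73, j=106: x = 73·122 + 106 = 9012.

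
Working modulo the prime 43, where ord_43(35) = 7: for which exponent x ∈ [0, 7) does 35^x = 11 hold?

4

Successive powers of 35 modulo 43:
  35^0=1  35^1=35  35^2=21  35^3=4  35^4=11
So 35^4 ≡ 11 (mod 43), giving x = 4.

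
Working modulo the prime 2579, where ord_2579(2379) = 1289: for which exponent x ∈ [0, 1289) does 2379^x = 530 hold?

Baby-step giant-step with m = ceil(sqrt(1289)) = 36.
Baby table (2379^j mod 2579 for j=0..35):
  0:1  1:2379  2:1315  3:58  4:1295  5:1479  6:785  7:319
  8:675  9:1687  10:449  11:465  12:2423  13:252  14:1180  15:1268
  16:1721  17:1386  18:1332  19:1816  20:439  21:2465  22:2168  23:2251
  24:1125  25:1952  26:1608  27:775  28:2319  29:420  30:1107  31:394
  32:1149  33:2310  34:2220  35:2167
Giant step factor: 2379^(-36) ≡ 544 (mod 2579).
Scan 530·544^i mod 2579 for i = 0, 1, …:
  i=0: 530   i=1: 2051   i=2: 1616   i=3: 2244
  i=4: 869   i=5: 779   i=6: 820   i=7: 2492
  i=8: 1673   i=9: 2304     …   i=18: 313
  i=19: 58
Match at i=19, j=3: x = 19·36 + 3 = 687.

687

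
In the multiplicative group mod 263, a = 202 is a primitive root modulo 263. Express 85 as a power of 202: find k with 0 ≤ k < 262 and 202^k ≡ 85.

159

Baby-step giant-step with m = ceil(sqrt(262)) = 17.
Baby table (202^j mod 263 for j=0..16):
  0:1  1:202  2:39  3:251  4:206  5:58  6:144  7:158
  8:93  9:113  10:208  11:199  12:222  13:134  14:242  15:229
  16:233
Giant step factor: 202^(-17) ≡ 239 (mod 263).
Scan 85·239^i mod 263 for i = 0, 1, …:
  i=0: 85   i=1: 64   i=2: 42   i=3: 44
  i=4: 259   i=5: 96   i=6: 63   i=7: 66
  i=8: 257   i=9: 144
Match at i=9, j=6: k = 9·17 + 6 = 159.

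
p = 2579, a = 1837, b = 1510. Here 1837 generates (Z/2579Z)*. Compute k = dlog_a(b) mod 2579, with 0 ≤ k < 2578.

129

Baby-step giant-step with m = ceil(sqrt(2578)) = 51.
Baby table (1837^j mod 2579 for j=0..50):
  0:1  1:1837  2:1237  3:270  4:822  5:1299  6:688  7:146
  8:2565  9:72  10:735  11:1378  12:1387  13:2446  14:684  15:535
  16:196  17:1571  18:26  19:1340  20:1214  21:1862  22:740  23:247
  24:2414  25:1217  26:2215  27:1872  28:1057  29:2301  30:2535  31:1700
  32:2310  33:1015  34:2517  35:2161  36:676  37:1313  38:616  39:1990
  40:1187  41:1264  42:868  43:694  44:852  45:2250  46:1692  47:509
  48:1435  49:357  50:743
Giant step factor: 1837^(-51) ≡ 778 (mod 2579).
Scan 1510·778^i mod 2579 for i = 0, 1, …:
  i=0: 1510   i=1: 1335   i=2: 1872
Match at i=2, j=27: k = 2·51 + 27 = 129.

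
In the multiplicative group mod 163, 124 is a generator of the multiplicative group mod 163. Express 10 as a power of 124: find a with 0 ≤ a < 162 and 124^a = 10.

Baby-step giant-step with m = ceil(sqrt(162)) = 13.
Baby table (124^j mod 163 for j=0..12):
  0:1  1:124  2:54  3:13  4:145  5:50  6:6  7:92
  8:161  9:78  10:55  11:137  12:36
Giant step factor: 124^(-13) ≡ 44 (mod 163).
Scan 10·44^i mod 163 for i = 0, 1, …:
  i=0: 10   i=1: 114   i=2: 126   i=3: 2
  i=4: 88   i=5: 123   i=6: 33   i=7: 148
  i=8: 155   i=9: 137
Match at i=9, j=11: a = 9·13 + 11 = 128.

128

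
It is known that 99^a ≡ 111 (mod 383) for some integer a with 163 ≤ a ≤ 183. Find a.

181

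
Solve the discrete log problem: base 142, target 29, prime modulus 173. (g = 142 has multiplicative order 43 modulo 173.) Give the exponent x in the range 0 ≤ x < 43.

9

Baby-step giant-step with m = ceil(sqrt(43)) = 7.
Baby table (142^j mod 173 for j=0..6):
  0:1  1:142  2:96  3:138  4:47  5:100  6:14
Giant step factor: 142^(-7) ≡ 57 (mod 173).
Scan 29·57^i mod 173 for i = 0, 1, …:
  i=0: 29   i=1: 96
Match at i=1, j=2: x = 1·7 + 2 = 9.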